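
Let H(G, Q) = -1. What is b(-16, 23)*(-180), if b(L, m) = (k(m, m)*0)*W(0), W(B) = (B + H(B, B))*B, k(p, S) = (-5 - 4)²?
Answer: 0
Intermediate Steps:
k(p, S) = 81 (k(p, S) = (-9)² = 81)
W(B) = B*(-1 + B) (W(B) = (B - 1)*B = (-1 + B)*B = B*(-1 + B))
b(L, m) = 0 (b(L, m) = (81*0)*(0*(-1 + 0)) = 0*(0*(-1)) = 0*0 = 0)
b(-16, 23)*(-180) = 0*(-180) = 0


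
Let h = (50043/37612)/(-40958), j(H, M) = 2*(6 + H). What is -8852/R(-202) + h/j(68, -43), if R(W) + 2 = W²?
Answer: -1009110519397451/4651342719903008 ≈ -0.21695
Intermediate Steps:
j(H, M) = 12 + 2*H
R(W) = -2 + W²
h = -50043/1540512296 (h = (50043*(1/37612))*(-1/40958) = (50043/37612)*(-1/40958) = -50043/1540512296 ≈ -3.2485e-5)
-8852/R(-202) + h/j(68, -43) = -8852/(-2 + (-202)²) - 50043/(1540512296*(12 + 2*68)) = -8852/(-2 + 40804) - 50043/(1540512296*(12 + 136)) = -8852/40802 - 50043/1540512296/148 = -8852*1/40802 - 50043/1540512296*1/148 = -4426/20401 - 50043/227995819808 = -1009110519397451/4651342719903008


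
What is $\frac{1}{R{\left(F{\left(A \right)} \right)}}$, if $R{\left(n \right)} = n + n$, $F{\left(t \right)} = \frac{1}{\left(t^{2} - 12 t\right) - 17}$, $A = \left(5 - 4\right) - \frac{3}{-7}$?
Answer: $- \frac{1573}{98} \approx -16.051$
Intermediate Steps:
$A = \frac{10}{7}$ ($A = \left(5 - 4\right) - - \frac{3}{7} = 1 + \frac{3}{7} = \frac{10}{7} \approx 1.4286$)
$F{\left(t \right)} = \frac{1}{-17 + t^{2} - 12 t}$
$R{\left(n \right)} = 2 n$
$\frac{1}{R{\left(F{\left(A \right)} \right)}} = \frac{1}{2 \frac{1}{-17 + \left(\frac{10}{7}\right)^{2} - \frac{120}{7}}} = \frac{1}{2 \frac{1}{-17 + \frac{100}{49} - \frac{120}{7}}} = \frac{1}{2 \frac{1}{- \frac{1573}{49}}} = \frac{1}{2 \left(- \frac{49}{1573}\right)} = \frac{1}{- \frac{98}{1573}} = - \frac{1573}{98}$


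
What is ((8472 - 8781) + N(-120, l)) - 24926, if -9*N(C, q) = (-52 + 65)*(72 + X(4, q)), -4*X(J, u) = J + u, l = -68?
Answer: -228259/9 ≈ -25362.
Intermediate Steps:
X(J, u) = -J/4 - u/4 (X(J, u) = -(J + u)/4 = -J/4 - u/4)
N(C, q) = -923/9 + 13*q/36 (N(C, q) = -(-52 + 65)*(72 + (-¼*4 - q/4))/9 = -13*(72 + (-1 - q/4))/9 = -13*(71 - q/4)/9 = -(923 - 13*q/4)/9 = -923/9 + 13*q/36)
((8472 - 8781) + N(-120, l)) - 24926 = ((8472 - 8781) + (-923/9 + (13/36)*(-68))) - 24926 = (-309 + (-923/9 - 221/9)) - 24926 = (-309 - 1144/9) - 24926 = -3925/9 - 24926 = -228259/9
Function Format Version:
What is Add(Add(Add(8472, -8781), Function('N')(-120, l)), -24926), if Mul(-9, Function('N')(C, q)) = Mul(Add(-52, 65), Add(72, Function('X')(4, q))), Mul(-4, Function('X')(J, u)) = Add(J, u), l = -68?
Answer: Rational(-228259, 9) ≈ -25362.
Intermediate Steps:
Function('X')(J, u) = Add(Mul(Rational(-1, 4), J), Mul(Rational(-1, 4), u)) (Function('X')(J, u) = Mul(Rational(-1, 4), Add(J, u)) = Add(Mul(Rational(-1, 4), J), Mul(Rational(-1, 4), u)))
Function('N')(C, q) = Add(Rational(-923, 9), Mul(Rational(13, 36), q)) (Function('N')(C, q) = Mul(Rational(-1, 9), Mul(Add(-52, 65), Add(72, Add(Mul(Rational(-1, 4), 4), Mul(Rational(-1, 4), q))))) = Mul(Rational(-1, 9), Mul(13, Add(72, Add(-1, Mul(Rational(-1, 4), q))))) = Mul(Rational(-1, 9), Mul(13, Add(71, Mul(Rational(-1, 4), q)))) = Mul(Rational(-1, 9), Add(923, Mul(Rational(-13, 4), q))) = Add(Rational(-923, 9), Mul(Rational(13, 36), q)))
Add(Add(Add(8472, -8781), Function('N')(-120, l)), -24926) = Add(Add(Add(8472, -8781), Add(Rational(-923, 9), Mul(Rational(13, 36), -68))), -24926) = Add(Add(-309, Add(Rational(-923, 9), Rational(-221, 9))), -24926) = Add(Add(-309, Rational(-1144, 9)), -24926) = Add(Rational(-3925, 9), -24926) = Rational(-228259, 9)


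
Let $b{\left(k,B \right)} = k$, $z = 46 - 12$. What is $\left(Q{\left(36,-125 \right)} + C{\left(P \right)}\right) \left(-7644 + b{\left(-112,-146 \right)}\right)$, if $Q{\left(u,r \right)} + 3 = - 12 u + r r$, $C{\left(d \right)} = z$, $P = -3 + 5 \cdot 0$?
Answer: $-118077344$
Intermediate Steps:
$z = 34$
$P = -3$ ($P = -3 + 0 = -3$)
$C{\left(d \right)} = 34$
$Q{\left(u,r \right)} = -3 + r^{2} - 12 u$ ($Q{\left(u,r \right)} = -3 + \left(- 12 u + r r\right) = -3 + \left(- 12 u + r^{2}\right) = -3 + \left(r^{2} - 12 u\right) = -3 + r^{2} - 12 u$)
$\left(Q{\left(36,-125 \right)} + C{\left(P \right)}\right) \left(-7644 + b{\left(-112,-146 \right)}\right) = \left(\left(-3 + \left(-125\right)^{2} - 432\right) + 34\right) \left(-7644 - 112\right) = \left(\left(-3 + 15625 - 432\right) + 34\right) \left(-7756\right) = \left(15190 + 34\right) \left(-7756\right) = 15224 \left(-7756\right) = -118077344$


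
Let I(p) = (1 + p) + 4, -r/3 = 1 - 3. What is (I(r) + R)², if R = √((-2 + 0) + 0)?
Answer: (11 + I*√2)² ≈ 119.0 + 31.113*I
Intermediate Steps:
r = 6 (r = -3*(1 - 3) = -3*(-2) = 6)
I(p) = 5 + p
R = I*√2 (R = √(-2 + 0) = √(-2) = I*√2 ≈ 1.4142*I)
(I(r) + R)² = ((5 + 6) + I*√2)² = (11 + I*√2)²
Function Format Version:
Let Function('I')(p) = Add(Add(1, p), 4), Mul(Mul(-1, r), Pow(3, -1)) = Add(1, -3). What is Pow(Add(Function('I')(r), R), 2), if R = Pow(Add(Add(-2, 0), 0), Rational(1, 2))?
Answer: Pow(Add(11, Mul(I, Pow(2, Rational(1, 2)))), 2) ≈ Add(119.00, Mul(31.113, I))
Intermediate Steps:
r = 6 (r = Mul(-3, Add(1, -3)) = Mul(-3, -2) = 6)
Function('I')(p) = Add(5, p)
R = Mul(I, Pow(2, Rational(1, 2))) (R = Pow(Add(-2, 0), Rational(1, 2)) = Pow(-2, Rational(1, 2)) = Mul(I, Pow(2, Rational(1, 2))) ≈ Mul(1.4142, I))
Pow(Add(Function('I')(r), R), 2) = Pow(Add(Add(5, 6), Mul(I, Pow(2, Rational(1, 2)))), 2) = Pow(Add(11, Mul(I, Pow(2, Rational(1, 2)))), 2)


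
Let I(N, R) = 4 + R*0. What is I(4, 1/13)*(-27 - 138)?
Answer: -660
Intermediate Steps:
I(N, R) = 4 (I(N, R) = 4 + 0 = 4)
I(4, 1/13)*(-27 - 138) = 4*(-27 - 138) = 4*(-165) = -660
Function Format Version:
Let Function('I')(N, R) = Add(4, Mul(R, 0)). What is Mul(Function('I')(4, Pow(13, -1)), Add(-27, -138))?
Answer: -660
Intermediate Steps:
Function('I')(N, R) = 4 (Function('I')(N, R) = Add(4, 0) = 4)
Mul(Function('I')(4, Pow(13, -1)), Add(-27, -138)) = Mul(4, Add(-27, -138)) = Mul(4, -165) = -660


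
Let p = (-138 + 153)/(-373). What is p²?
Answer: 225/139129 ≈ 0.0016172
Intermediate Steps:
p = -15/373 (p = 15*(-1/373) = -15/373 ≈ -0.040214)
p² = (-15/373)² = 225/139129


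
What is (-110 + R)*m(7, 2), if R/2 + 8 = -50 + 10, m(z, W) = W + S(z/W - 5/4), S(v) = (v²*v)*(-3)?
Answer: 212077/32 ≈ 6627.4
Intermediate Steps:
S(v) = -3*v³ (S(v) = v³*(-3) = -3*v³)
m(z, W) = W - 3*(-5/4 + z/W)³ (m(z, W) = W - 3*(z/W - 5/4)³ = W - 3*(-5/4 + z/W)³)
R = -96 (R = -16 + 2*(-50 + 10) = -16 + 2*(-40) = -16 - 80 = -96)
(-110 + R)*m(7, 2) = (-110 - 96)*(2 + (3/64)*(-4*7 + 5*2)³/2³) = -206*(2 + (3/64)*(⅛)*(-28 + 10)³) = -206*(2 + (3/64)*(⅛)*(-18)³) = -206*(2 + (3/64)*(⅛)*(-5832)) = -206*(2 - 2187/64) = -206*(-2059/64) = 212077/32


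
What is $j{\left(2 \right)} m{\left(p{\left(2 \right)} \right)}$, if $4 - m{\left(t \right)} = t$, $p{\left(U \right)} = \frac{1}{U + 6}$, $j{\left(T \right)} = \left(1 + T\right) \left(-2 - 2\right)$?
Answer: $- \frac{93}{2} \approx -46.5$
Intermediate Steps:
$j{\left(T \right)} = -4 - 4 T$ ($j{\left(T \right)} = \left(1 + T\right) \left(-4\right) = -4 - 4 T$)
$p{\left(U \right)} = \frac{1}{6 + U}$
$m{\left(t \right)} = 4 - t$
$j{\left(2 \right)} m{\left(p{\left(2 \right)} \right)} = \left(-4 - 8\right) \left(4 - \frac{1}{6 + 2}\right) = \left(-4 - 8\right) \left(4 - \frac{1}{8}\right) = - 12 \left(4 - \frac{1}{8}\right) = \left(-12\right) \frac{31}{8} = - \frac{93}{2}$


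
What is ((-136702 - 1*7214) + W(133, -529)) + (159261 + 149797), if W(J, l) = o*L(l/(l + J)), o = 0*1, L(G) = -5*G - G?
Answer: 165142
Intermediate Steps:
L(G) = -6*G
o = 0
W(J, l) = 0 (W(J, l) = 0*(-6*l/(l + J)) = 0*(-6*l/(J + l)) = 0)
((-136702 - 1*7214) + W(133, -529)) + (159261 + 149797) = ((-136702 - 1*7214) + 0) + (159261 + 149797) = ((-136702 - 7214) + 0) + 309058 = (-143916 + 0) + 309058 = -143916 + 309058 = 165142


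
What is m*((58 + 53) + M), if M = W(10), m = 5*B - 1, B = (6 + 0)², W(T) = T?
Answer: 21659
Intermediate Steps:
B = 36 (B = 6² = 36)
m = 179 (m = 5*36 - 1 = 180 - 1 = 179)
M = 10
m*((58 + 53) + M) = 179*((58 + 53) + 10) = 179*(111 + 10) = 179*121 = 21659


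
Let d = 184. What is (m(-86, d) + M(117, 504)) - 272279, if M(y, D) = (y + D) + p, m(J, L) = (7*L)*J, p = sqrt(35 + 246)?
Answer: -382426 + sqrt(281) ≈ -3.8241e+5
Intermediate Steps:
p = sqrt(281) ≈ 16.763
m(J, L) = 7*J*L
M(y, D) = D + y + sqrt(281) (M(y, D) = (y + D) + sqrt(281) = (D + y) + sqrt(281) = D + y + sqrt(281))
(m(-86, d) + M(117, 504)) - 272279 = (7*(-86)*184 + (504 + 117 + sqrt(281))) - 272279 = (-110768 + (621 + sqrt(281))) - 272279 = (-110147 + sqrt(281)) - 272279 = -382426 + sqrt(281)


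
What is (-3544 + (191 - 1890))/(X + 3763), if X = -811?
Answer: -5243/2952 ≈ -1.7761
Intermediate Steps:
(-3544 + (191 - 1890))/(X + 3763) = (-3544 + (191 - 1890))/(-811 + 3763) = (-3544 - 1699)/2952 = -5243*1/2952 = -5243/2952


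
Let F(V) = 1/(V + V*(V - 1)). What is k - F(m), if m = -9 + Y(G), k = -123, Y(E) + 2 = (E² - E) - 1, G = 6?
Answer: -39853/324 ≈ -123.00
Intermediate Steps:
Y(E) = -3 + E² - E (Y(E) = -2 + ((E² - E) - 1) = -2 + (-1 + E² - E) = -3 + E² - E)
m = 18 (m = -9 + (-3 + 6² - 1*6) = -9 + (-3 + 36 - 6) = -9 + 27 = 18)
F(V) = 1/(V + V*(-1 + V))
k - F(m) = -123 - 1/18² = -123 - 1*1/324 = -123 - 1/324 = -39853/324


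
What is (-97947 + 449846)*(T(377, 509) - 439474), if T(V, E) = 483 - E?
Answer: -154659610500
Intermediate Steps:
(-97947 + 449846)*(T(377, 509) - 439474) = (-97947 + 449846)*((483 - 1*509) - 439474) = 351899*((483 - 509) - 439474) = 351899*(-26 - 439474) = 351899*(-439500) = -154659610500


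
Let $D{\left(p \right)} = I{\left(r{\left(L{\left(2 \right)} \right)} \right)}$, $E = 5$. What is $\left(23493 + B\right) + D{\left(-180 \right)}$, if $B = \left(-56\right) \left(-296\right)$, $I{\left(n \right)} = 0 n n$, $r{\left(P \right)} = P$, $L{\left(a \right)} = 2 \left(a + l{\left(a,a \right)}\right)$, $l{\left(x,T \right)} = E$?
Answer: $40069$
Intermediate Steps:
$l{\left(x,T \right)} = 5$
$L{\left(a \right)} = 10 + 2 a$ ($L{\left(a \right)} = 2 \left(a + 5\right) = 2 \left(5 + a\right) = 10 + 2 a$)
$I{\left(n \right)} = 0$ ($I{\left(n \right)} = 0 n = 0$)
$D{\left(p \right)} = 0$
$B = 16576$
$\left(23493 + B\right) + D{\left(-180 \right)} = \left(23493 + 16576\right) + 0 = 40069 + 0 = 40069$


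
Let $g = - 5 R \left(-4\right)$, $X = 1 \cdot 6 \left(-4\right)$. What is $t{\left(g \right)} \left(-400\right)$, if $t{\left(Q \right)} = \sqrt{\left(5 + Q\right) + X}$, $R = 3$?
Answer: $- 400 \sqrt{41} \approx -2561.3$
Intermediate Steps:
$X = -24$ ($X = 6 \left(-4\right) = -24$)
$g = 60$ ($g = \left(-5\right) 3 \left(-4\right) = \left(-15\right) \left(-4\right) = 60$)
$t{\left(Q \right)} = \sqrt{-19 + Q}$ ($t{\left(Q \right)} = \sqrt{\left(5 + Q\right) - 24} = \sqrt{-19 + Q}$)
$t{\left(g \right)} \left(-400\right) = \sqrt{-19 + 60} \left(-400\right) = \sqrt{41} \left(-400\right) = - 400 \sqrt{41}$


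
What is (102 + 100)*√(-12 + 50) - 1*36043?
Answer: -36043 + 202*√38 ≈ -34798.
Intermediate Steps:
(102 + 100)*√(-12 + 50) - 1*36043 = 202*√38 - 36043 = -36043 + 202*√38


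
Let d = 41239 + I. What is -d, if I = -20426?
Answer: -20813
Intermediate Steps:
d = 20813 (d = 41239 - 20426 = 20813)
-d = -1*20813 = -20813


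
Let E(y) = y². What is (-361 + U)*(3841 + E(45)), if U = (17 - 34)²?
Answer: -422352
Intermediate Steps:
U = 289 (U = (-17)² = 289)
(-361 + U)*(3841 + E(45)) = (-361 + 289)*(3841 + 45²) = -72*(3841 + 2025) = -72*5866 = -422352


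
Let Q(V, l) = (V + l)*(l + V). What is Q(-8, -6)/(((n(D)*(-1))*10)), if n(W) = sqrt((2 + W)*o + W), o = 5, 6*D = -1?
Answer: -98/15 ≈ -6.5333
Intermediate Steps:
D = -1/6 (D = (1/6)*(-1) = -1/6 ≈ -0.16667)
Q(V, l) = (V + l)**2 (Q(V, l) = (V + l)*(V + l) = (V + l)**2)
n(W) = sqrt(10 + 6*W) (n(W) = sqrt((2 + W)*5 + W) = sqrt((10 + 5*W) + W) = sqrt(10 + 6*W))
Q(-8, -6)/(((n(D)*(-1))*10)) = (-8 - 6)**2/(((sqrt(10 + 6*(-1/6))*(-1))*10)) = (-14)**2/(((sqrt(10 - 1)*(-1))*10)) = 196/(((sqrt(9)*(-1))*10)) = 196/(((3*(-1))*10)) = 196/((-3*10)) = 196/(-30) = 196*(-1/30) = -98/15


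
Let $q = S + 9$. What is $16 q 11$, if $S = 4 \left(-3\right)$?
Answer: $-528$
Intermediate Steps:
$S = -12$
$q = -3$ ($q = -12 + 9 = -3$)
$16 q 11 = 16 \left(-3\right) 11 = \left(-48\right) 11 = -528$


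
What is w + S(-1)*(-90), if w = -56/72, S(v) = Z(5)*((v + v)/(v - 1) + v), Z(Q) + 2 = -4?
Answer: -7/9 ≈ -0.77778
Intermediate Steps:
Z(Q) = -6 (Z(Q) = -2 - 4 = -6)
S(v) = -6*v - 12*v/(-1 + v) (S(v) = -6*((v + v)/(v - 1) + v) = -6*((2*v)/(-1 + v) + v) = -6*(2*v/(-1 + v) + v) = -6*(v + 2*v/(-1 + v)) = -6*v - 12*v/(-1 + v))
w = -7/9 (w = -56*1/72 = -7/9 ≈ -0.77778)
w + S(-1)*(-90) = -7/9 - 6*(-1)*(1 - 1)/(-1 - 1)*(-90) = -7/9 - 6*(-1)*0/(-2)*(-90) = -7/9 - 6*(-1)*(-½)*0*(-90) = -7/9 + 0*(-90) = -7/9 + 0 = -7/9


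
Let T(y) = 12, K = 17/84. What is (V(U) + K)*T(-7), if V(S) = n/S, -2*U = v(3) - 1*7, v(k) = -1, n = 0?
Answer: 17/7 ≈ 2.4286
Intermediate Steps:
U = 4 (U = -(-1 - 1*7)/2 = -(-1 - 7)/2 = -½*(-8) = 4)
K = 17/84 (K = 17*(1/84) = 17/84 ≈ 0.20238)
V(S) = 0 (V(S) = 0/S = 0)
(V(U) + K)*T(-7) = (0 + 17/84)*12 = (17/84)*12 = 17/7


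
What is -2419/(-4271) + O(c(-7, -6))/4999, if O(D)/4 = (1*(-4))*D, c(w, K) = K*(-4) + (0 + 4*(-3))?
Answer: 11272549/21350729 ≈ 0.52797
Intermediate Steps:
c(w, K) = -12 - 4*K (c(w, K) = -4*K + (0 - 12) = -4*K - 12 = -12 - 4*K)
O(D) = -16*D (O(D) = 4*((1*(-4))*D) = 4*(-4*D) = -16*D)
-2419/(-4271) + O(c(-7, -6))/4999 = -2419/(-4271) - 16*(-12 - 4*(-6))/4999 = -2419*(-1/4271) - 16*(-12 + 24)*(1/4999) = 2419/4271 - 16*12*(1/4999) = 2419/4271 - 192*1/4999 = 2419/4271 - 192/4999 = 11272549/21350729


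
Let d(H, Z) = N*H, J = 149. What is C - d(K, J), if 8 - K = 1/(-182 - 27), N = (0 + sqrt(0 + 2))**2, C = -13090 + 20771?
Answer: 1601983/209 ≈ 7665.0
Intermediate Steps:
C = 7681
N = 2 (N = (0 + sqrt(2))**2 = (sqrt(2))**2 = 2)
K = 1673/209 (K = 8 - 1/(-182 - 27) = 8 - 1/(-209) = 8 - 1*(-1/209) = 8 + 1/209 = 1673/209 ≈ 8.0048)
d(H, Z) = 2*H
C - d(K, J) = 7681 - 2*1673/209 = 7681 - 1*3346/209 = 7681 - 3346/209 = 1601983/209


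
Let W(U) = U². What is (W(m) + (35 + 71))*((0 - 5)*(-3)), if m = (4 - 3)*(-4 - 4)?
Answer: 2550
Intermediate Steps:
m = -8 (m = 1*(-8) = -8)
(W(m) + (35 + 71))*((0 - 5)*(-3)) = ((-8)² + (35 + 71))*((0 - 5)*(-3)) = (64 + 106)*(-5*(-3)) = 170*15 = 2550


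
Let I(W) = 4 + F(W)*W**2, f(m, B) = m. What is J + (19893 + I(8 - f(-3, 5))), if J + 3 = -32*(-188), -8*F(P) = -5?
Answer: 207885/8 ≈ 25986.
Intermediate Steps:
F(P) = 5/8 (F(P) = -1/8*(-5) = 5/8)
I(W) = 4 + 5*W**2/8
J = 6013 (J = -3 - 32*(-188) = -3 + 6016 = 6013)
J + (19893 + I(8 - f(-3, 5))) = 6013 + (19893 + (4 + 5*(8 - 1*(-3))**2/8)) = 6013 + (19893 + (4 + 5*(8 + 3)**2/8)) = 6013 + (19893 + (4 + (5/8)*11**2)) = 6013 + (19893 + (4 + (5/8)*121)) = 6013 + (19893 + (4 + 605/8)) = 6013 + (19893 + 637/8) = 6013 + 159781/8 = 207885/8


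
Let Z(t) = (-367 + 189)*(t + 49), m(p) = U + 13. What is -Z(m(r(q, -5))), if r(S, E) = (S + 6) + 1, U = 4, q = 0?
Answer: 11748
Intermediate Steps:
r(S, E) = 7 + S (r(S, E) = (6 + S) + 1 = 7 + S)
m(p) = 17 (m(p) = 4 + 13 = 17)
Z(t) = -8722 - 178*t (Z(t) = -178*(49 + t) = -8722 - 178*t)
-Z(m(r(q, -5))) = -(-8722 - 178*17) = -(-8722 - 3026) = -1*(-11748) = 11748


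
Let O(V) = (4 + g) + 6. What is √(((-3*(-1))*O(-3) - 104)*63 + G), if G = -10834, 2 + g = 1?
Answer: I*√15685 ≈ 125.24*I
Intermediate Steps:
g = -1 (g = -2 + 1 = -1)
O(V) = 9 (O(V) = (4 - 1) + 6 = 3 + 6 = 9)
√(((-3*(-1))*O(-3) - 104)*63 + G) = √((-3*(-1)*9 - 104)*63 - 10834) = √((3*9 - 104)*63 - 10834) = √((27 - 104)*63 - 10834) = √(-77*63 - 10834) = √(-4851 - 10834) = √(-15685) = I*√15685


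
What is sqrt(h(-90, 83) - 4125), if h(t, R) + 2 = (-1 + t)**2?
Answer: sqrt(4154) ≈ 64.452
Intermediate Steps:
h(t, R) = -2 + (-1 + t)**2
sqrt(h(-90, 83) - 4125) = sqrt((-2 + (-1 - 90)**2) - 4125) = sqrt((-2 + (-91)**2) - 4125) = sqrt((-2 + 8281) - 4125) = sqrt(8279 - 4125) = sqrt(4154)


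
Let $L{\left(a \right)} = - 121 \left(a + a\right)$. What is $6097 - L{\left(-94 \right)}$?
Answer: $-16651$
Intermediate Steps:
$L{\left(a \right)} = - 242 a$ ($L{\left(a \right)} = - 121 \cdot 2 a = - 242 a$)
$6097 - L{\left(-94 \right)} = 6097 - \left(-242\right) \left(-94\right) = 6097 - 22748 = -16651$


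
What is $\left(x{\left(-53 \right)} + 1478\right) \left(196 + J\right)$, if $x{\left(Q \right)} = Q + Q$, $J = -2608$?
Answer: $-3309264$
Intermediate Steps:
$x{\left(Q \right)} = 2 Q$
$\left(x{\left(-53 \right)} + 1478\right) \left(196 + J\right) = \left(2 \left(-53\right) + 1478\right) \left(196 - 2608\right) = \left(-106 + 1478\right) \left(-2412\right) = 1372 \left(-2412\right) = -3309264$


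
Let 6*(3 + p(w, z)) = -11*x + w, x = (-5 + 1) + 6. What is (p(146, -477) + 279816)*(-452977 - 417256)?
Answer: -730561473733/3 ≈ -2.4352e+11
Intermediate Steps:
x = 2 (x = -4 + 6 = 2)
p(w, z) = -20/3 + w/6 (p(w, z) = -3 + (-11*2 + w)/6 = -3 + (-22 + w)/6 = -3 + (-11/3 + w/6) = -20/3 + w/6)
(p(146, -477) + 279816)*(-452977 - 417256) = ((-20/3 + (⅙)*146) + 279816)*(-452977 - 417256) = ((-20/3 + 73/3) + 279816)*(-870233) = (53/3 + 279816)*(-870233) = (839501/3)*(-870233) = -730561473733/3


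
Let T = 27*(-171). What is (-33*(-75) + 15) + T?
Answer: -2127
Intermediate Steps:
T = -4617
(-33*(-75) + 15) + T = (-33*(-75) + 15) - 4617 = (2475 + 15) - 4617 = 2490 - 4617 = -2127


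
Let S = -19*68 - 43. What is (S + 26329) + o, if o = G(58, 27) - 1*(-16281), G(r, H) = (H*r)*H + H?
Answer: 83584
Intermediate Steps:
G(r, H) = H + r*H² (G(r, H) = r*H² + H = H + r*H²)
o = 58590 (o = 27*(1 + 27*58) - 1*(-16281) = 27*(1 + 1566) + 16281 = 27*1567 + 16281 = 42309 + 16281 = 58590)
S = -1335 (S = -1292 - 43 = -1335)
(S + 26329) + o = (-1335 + 26329) + 58590 = 24994 + 58590 = 83584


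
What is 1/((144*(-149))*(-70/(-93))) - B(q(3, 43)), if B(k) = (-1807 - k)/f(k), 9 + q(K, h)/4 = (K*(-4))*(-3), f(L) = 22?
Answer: 479362459/5507040 ≈ 87.045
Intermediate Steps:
q(K, h) = -36 + 48*K (q(K, h) = -36 + 4*((K*(-4))*(-3)) = -36 + 4*(-4*K*(-3)) = -36 + 4*(12*K) = -36 + 48*K)
B(k) = -1807/22 - k/22 (B(k) = (-1807 - k)/22 = (-1807 - k)*(1/22) = -1807/22 - k/22)
1/((144*(-149))*(-70/(-93))) - B(q(3, 43)) = 1/((144*(-149))*(-70/(-93))) - (-1807/22 - (-36 + 48*3)/22) = 1/(-(-1501920)*(-1)/93) - (-1807/22 - (-36 + 144)/22) = 1/(-21456*70/93) - (-1807/22 - 1/22*108) = 1/(-500640/31) - (-1807/22 - 54/11) = -31/500640 - 1*(-1915/22) = -31/500640 + 1915/22 = 479362459/5507040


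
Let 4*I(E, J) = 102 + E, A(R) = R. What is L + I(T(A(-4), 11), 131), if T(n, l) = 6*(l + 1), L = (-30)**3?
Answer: -53913/2 ≈ -26957.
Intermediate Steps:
L = -27000
T(n, l) = 6 + 6*l (T(n, l) = 6*(1 + l) = 6 + 6*l)
I(E, J) = 51/2 + E/4 (I(E, J) = (102 + E)/4 = 51/2 + E/4)
L + I(T(A(-4), 11), 131) = -27000 + (51/2 + (6 + 6*11)/4) = -27000 + (51/2 + (6 + 66)/4) = -27000 + (51/2 + (1/4)*72) = -27000 + (51/2 + 18) = -27000 + 87/2 = -53913/2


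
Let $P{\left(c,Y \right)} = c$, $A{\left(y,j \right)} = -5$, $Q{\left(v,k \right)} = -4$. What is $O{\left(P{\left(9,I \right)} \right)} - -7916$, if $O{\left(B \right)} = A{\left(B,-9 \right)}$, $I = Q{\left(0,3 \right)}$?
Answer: $7911$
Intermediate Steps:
$I = -4$
$O{\left(B \right)} = -5$
$O{\left(P{\left(9,I \right)} \right)} - -7916 = -5 - -7916 = -5 + 7916 = 7911$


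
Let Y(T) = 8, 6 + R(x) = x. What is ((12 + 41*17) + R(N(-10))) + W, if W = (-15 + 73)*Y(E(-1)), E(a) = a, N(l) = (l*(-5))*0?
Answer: 1167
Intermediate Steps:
N(l) = 0 (N(l) = -5*l*0 = 0)
R(x) = -6 + x
W = 464 (W = (-15 + 73)*8 = 58*8 = 464)
((12 + 41*17) + R(N(-10))) + W = ((12 + 41*17) + (-6 + 0)) + 464 = ((12 + 697) - 6) + 464 = (709 - 6) + 464 = 703 + 464 = 1167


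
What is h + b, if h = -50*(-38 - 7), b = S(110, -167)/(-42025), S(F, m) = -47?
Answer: 94556297/42025 ≈ 2250.0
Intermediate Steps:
b = 47/42025 (b = -47/(-42025) = -47*(-1/42025) = 47/42025 ≈ 0.0011184)
h = 2250 (h = -50*(-45) = 2250)
h + b = 2250 + 47/42025 = 94556297/42025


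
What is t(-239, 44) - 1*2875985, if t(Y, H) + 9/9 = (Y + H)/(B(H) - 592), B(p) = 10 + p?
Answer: -1547280273/538 ≈ -2.8760e+6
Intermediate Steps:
t(Y, H) = -1 + (H + Y)/(-582 + H) (t(Y, H) = -1 + (Y + H)/((10 + H) - 592) = -1 + (H + Y)/(-582 + H))
t(-239, 44) - 1*2875985 = (582 - 239)/(-582 + 44) - 1*2875985 = 343/(-538) - 2875985 = -1/538*343 - 2875985 = -343/538 - 2875985 = -1547280273/538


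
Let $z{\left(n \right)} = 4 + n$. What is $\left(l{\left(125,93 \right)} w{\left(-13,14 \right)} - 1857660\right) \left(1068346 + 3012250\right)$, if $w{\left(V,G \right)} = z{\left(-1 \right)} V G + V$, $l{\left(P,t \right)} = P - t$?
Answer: $-7653353666608$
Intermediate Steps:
$w{\left(V,G \right)} = V + 3 G V$ ($w{\left(V,G \right)} = \left(4 - 1\right) V G + V = 3 V G + V = 3 G V + V = V + 3 G V$)
$\left(l{\left(125,93 \right)} w{\left(-13,14 \right)} - 1857660\right) \left(1068346 + 3012250\right) = \left(\left(125 - 93\right) \left(- 13 \left(1 + 3 \cdot 14\right)\right) - 1857660\right) \left(1068346 + 3012250\right) = \left(\left(125 - 93\right) \left(- 13 \left(1 + 42\right)\right) - 1857660\right) 4080596 = \left(32 \left(\left(-13\right) 43\right) - 1857660\right) 4080596 = \left(32 \left(-559\right) - 1857660\right) 4080596 = \left(-17888 - 1857660\right) 4080596 = \left(-1875548\right) 4080596 = -7653353666608$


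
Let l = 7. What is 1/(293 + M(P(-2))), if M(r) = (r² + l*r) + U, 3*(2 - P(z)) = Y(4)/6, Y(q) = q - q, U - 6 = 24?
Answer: 1/341 ≈ 0.0029326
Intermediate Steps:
U = 30 (U = 6 + 24 = 30)
Y(q) = 0
P(z) = 2 (P(z) = 2 - 0/6 = 2 - ⅓*0 = 2 + 0 = 2)
M(r) = 30 + r² + 7*r (M(r) = (r² + 7*r) + 30 = 30 + r² + 7*r)
1/(293 + M(P(-2))) = 1/(293 + (30 + 2² + 7*2)) = 1/(293 + (30 + 4 + 14)) = 1/(293 + 48) = 1/341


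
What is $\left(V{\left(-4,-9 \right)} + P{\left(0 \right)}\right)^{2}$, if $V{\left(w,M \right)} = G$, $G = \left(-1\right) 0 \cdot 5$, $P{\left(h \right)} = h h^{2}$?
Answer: $0$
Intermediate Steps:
$P{\left(h \right)} = h^{3}$
$G = 0$ ($G = 0 \cdot 5 = 0$)
$V{\left(w,M \right)} = 0$
$\left(V{\left(-4,-9 \right)} + P{\left(0 \right)}\right)^{2} = \left(0 + 0^{3}\right)^{2} = \left(0 + 0\right)^{2} = 0^{2} = 0$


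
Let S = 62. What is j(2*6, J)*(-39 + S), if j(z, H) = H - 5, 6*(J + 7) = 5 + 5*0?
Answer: -1541/6 ≈ -256.83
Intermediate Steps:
J = -37/6 (J = -7 + (5 + 5*0)/6 = -7 + (5 + 0)/6 = -7 + (⅙)*5 = -7 + ⅚ = -37/6 ≈ -6.1667)
j(z, H) = -5 + H
j(2*6, J)*(-39 + S) = (-5 - 37/6)*(-39 + 62) = -67/6*23 = -1541/6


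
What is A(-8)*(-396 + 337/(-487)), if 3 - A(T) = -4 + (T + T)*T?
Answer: 23375869/487 ≈ 48000.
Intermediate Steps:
A(T) = 7 - 2*T**2 (A(T) = 3 - (-4 + (T + T)*T) = 3 - (-4 + (2*T)*T) = 3 - (-4 + 2*T**2) = 3 + (4 - 2*T**2) = 7 - 2*T**2)
A(-8)*(-396 + 337/(-487)) = (7 - 2*(-8)**2)*(-396 + 337/(-487)) = (7 - 2*64)*(-396 + 337*(-1/487)) = (7 - 128)*(-396 - 337/487) = -121*(-193189/487) = 23375869/487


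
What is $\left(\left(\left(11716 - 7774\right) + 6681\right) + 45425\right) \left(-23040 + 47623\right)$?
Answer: $1377827984$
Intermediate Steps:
$\left(\left(\left(11716 - 7774\right) + 6681\right) + 45425\right) \left(-23040 + 47623\right) = \left(\left(3942 + 6681\right) + 45425\right) 24583 = \left(10623 + 45425\right) 24583 = 56048 \cdot 24583 = 1377827984$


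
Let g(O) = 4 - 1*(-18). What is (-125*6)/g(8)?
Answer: -375/11 ≈ -34.091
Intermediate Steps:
g(O) = 22 (g(O) = 4 + 18 = 22)
(-125*6)/g(8) = -125*6/22 = -750*1/22 = -375/11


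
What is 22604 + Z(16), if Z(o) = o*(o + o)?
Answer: 23116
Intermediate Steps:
Z(o) = 2*o² (Z(o) = o*(2*o) = 2*o²)
22604 + Z(16) = 22604 + 2*16² = 22604 + 2*256 = 22604 + 512 = 23116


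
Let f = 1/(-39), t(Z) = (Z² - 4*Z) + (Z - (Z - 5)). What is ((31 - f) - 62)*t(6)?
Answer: -20536/39 ≈ -526.56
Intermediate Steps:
t(Z) = 5 + Z² - 4*Z (t(Z) = (Z² - 4*Z) + (Z - (-5 + Z)) = (Z² - 4*Z) + (Z + (5 - Z)) = (Z² - 4*Z) + 5 = 5 + Z² - 4*Z)
f = -1/39 ≈ -0.025641
((31 - f) - 62)*t(6) = ((31 - 1*(-1/39)) - 62)*(5 + 6² - 4*6) = ((31 + 1/39) - 62)*(5 + 36 - 24) = (1210/39 - 62)*17 = -1208/39*17 = -20536/39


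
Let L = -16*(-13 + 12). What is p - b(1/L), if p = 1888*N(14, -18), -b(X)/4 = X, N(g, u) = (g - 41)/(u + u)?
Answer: 5665/4 ≈ 1416.3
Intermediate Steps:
L = 16 (L = -16*(-1) = 16)
N(g, u) = (-41 + g)/(2*u) (N(g, u) = (-41 + g)/((2*u)) = (-41 + g)*(1/(2*u)) = (-41 + g)/(2*u))
b(X) = -4*X
p = 1416 (p = 1888*((½)*(-41 + 14)/(-18)) = 1888*((½)*(-1/18)*(-27)) = 1888*(¾) = 1416)
p - b(1/L) = 1416 - (-4)/16 = 1416 - 1*(-¼) = 1416 + ¼ = 5665/4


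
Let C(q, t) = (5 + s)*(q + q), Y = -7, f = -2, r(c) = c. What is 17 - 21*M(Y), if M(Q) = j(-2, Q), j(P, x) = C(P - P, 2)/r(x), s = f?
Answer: 17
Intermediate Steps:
s = -2
C(q, t) = 6*q (C(q, t) = (5 - 2)*(q + q) = 3*(2*q) = 6*q)
j(P, x) = 0 (j(P, x) = (6*(P - P))/x = (6*0)/x = 0/x = 0)
M(Q) = 0
17 - 21*M(Y) = 17 - 21*0 = 17 + 0 = 17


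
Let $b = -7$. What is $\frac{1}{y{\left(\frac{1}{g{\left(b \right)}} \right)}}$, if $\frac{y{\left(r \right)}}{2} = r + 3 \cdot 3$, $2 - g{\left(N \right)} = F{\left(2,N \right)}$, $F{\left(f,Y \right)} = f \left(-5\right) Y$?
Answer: $\frac{34}{611} \approx 0.055646$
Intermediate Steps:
$F{\left(f,Y \right)} = - 5 Y f$ ($F{\left(f,Y \right)} = - 5 f Y = - 5 Y f$)
$g{\left(N \right)} = 2 + 10 N$ ($g{\left(N \right)} = 2 - \left(-5\right) N 2 = 2 - - 10 N = 2 + 10 N$)
$y{\left(r \right)} = 18 + 2 r$ ($y{\left(r \right)} = 2 \left(r + 3 \cdot 3\right) = 2 \left(r + 9\right) = 2 \left(9 + r\right) = 18 + 2 r$)
$\frac{1}{y{\left(\frac{1}{g{\left(b \right)}} \right)}} = \frac{1}{18 + \frac{2}{2 + 10 \left(-7\right)}} = \frac{1}{18 + \frac{2}{2 - 70}} = \frac{1}{18 + \frac{2}{-68}} = \frac{1}{18 + 2 \left(- \frac{1}{68}\right)} = \frac{1}{18 - \frac{1}{34}} = \frac{1}{\frac{611}{34}} = \frac{34}{611}$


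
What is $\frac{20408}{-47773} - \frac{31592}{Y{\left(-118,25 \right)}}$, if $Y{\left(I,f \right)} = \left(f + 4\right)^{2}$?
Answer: $- \frac{1526407744}{40177093} \approx -37.992$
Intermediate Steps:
$Y{\left(I,f \right)} = \left(4 + f\right)^{2}$
$\frac{20408}{-47773} - \frac{31592}{Y{\left(-118,25 \right)}} = \frac{20408}{-47773} - \frac{31592}{\left(4 + 25\right)^{2}} = 20408 \left(- \frac{1}{47773}\right) - \frac{31592}{29^{2}} = - \frac{20408}{47773} - \frac{31592}{841} = - \frac{1526407744}{40177093}$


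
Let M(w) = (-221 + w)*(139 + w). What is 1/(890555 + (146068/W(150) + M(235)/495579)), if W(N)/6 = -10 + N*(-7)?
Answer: 707970/630469971119 ≈ 1.1229e-6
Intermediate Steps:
W(N) = -60 - 42*N (W(N) = 6*(-10 + N*(-7)) = 6*(-10 - 7*N) = -60 - 42*N)
1/(890555 + (146068/W(150) + M(235)/495579)) = 1/(890555 + (146068/(-60 - 42*150) + (-30719 + 235² - 82*235)/495579)) = 1/(890555 + (146068/(-60 - 6300) + (-30719 + 55225 - 19270)*(1/495579))) = 1/(890555 + (146068/(-6360) + 5236*(1/495579))) = 1/(890555 + (146068*(-1/6360) + 748/70797)) = 1/(890555 + (-689/30 + 748/70797)) = 1/(890555 - 16252231/707970) = 1/(630469971119/707970) = 707970/630469971119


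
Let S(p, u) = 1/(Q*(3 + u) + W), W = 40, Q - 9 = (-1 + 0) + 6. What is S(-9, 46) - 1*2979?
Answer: -2162753/726 ≈ -2979.0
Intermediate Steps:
Q = 14 (Q = 9 + ((-1 + 0) + 6) = 9 + (-1 + 6) = 9 + 5 = 14)
S(p, u) = 1/(82 + 14*u) (S(p, u) = 1/(14*(3 + u) + 40) = 1/((42 + 14*u) + 40) = 1/(82 + 14*u))
S(-9, 46) - 1*2979 = 1/(2*(41 + 7*46)) - 1*2979 = 1/(2*(41 + 322)) - 2979 = (½)/363 - 2979 = (½)*(1/363) - 2979 = 1/726 - 2979 = -2162753/726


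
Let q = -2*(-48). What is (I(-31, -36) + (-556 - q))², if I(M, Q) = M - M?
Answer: 425104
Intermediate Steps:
I(M, Q) = 0
q = 96
(I(-31, -36) + (-556 - q))² = (0 + (-556 - 1*96))² = (0 + (-556 - 96))² = (0 - 652)² = (-652)² = 425104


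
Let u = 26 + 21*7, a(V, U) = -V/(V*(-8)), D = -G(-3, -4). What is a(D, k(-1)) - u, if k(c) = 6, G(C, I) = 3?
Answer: -1383/8 ≈ -172.88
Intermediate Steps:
D = -3 (D = -1*3 = -3)
a(V, U) = ⅛ (a(V, U) = -V/((-8*V)) = -V*(-1/(8*V)) = -1*(-⅛) = ⅛)
u = 173 (u = 26 + 147 = 173)
a(D, k(-1)) - u = ⅛ - 1*173 = ⅛ - 173 = -1383/8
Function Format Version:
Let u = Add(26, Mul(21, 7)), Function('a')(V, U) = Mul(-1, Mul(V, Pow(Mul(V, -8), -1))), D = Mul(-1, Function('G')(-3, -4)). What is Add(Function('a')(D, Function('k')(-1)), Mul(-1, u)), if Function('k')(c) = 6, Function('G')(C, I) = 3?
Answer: Rational(-1383, 8) ≈ -172.88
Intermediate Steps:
D = -3 (D = Mul(-1, 3) = -3)
Function('a')(V, U) = Rational(1, 8) (Function('a')(V, U) = Mul(-1, Mul(V, Pow(Mul(-8, V), -1))) = Mul(-1, Mul(V, Mul(Rational(-1, 8), Pow(V, -1)))) = Mul(-1, Rational(-1, 8)) = Rational(1, 8))
u = 173 (u = Add(26, 147) = 173)
Add(Function('a')(D, Function('k')(-1)), Mul(-1, u)) = Add(Rational(1, 8), Mul(-1, 173)) = Add(Rational(1, 8), -173) = Rational(-1383, 8)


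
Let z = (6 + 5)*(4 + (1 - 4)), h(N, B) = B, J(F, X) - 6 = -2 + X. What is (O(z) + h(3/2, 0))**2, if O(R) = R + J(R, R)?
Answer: 676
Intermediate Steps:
J(F, X) = 4 + X (J(F, X) = 6 + (-2 + X) = 4 + X)
z = 11 (z = 11*(4 - 3) = 11*1 = 11)
O(R) = 4 + 2*R (O(R) = R + (4 + R) = 4 + 2*R)
(O(z) + h(3/2, 0))**2 = ((4 + 2*11) + 0)**2 = ((4 + 22) + 0)**2 = (26 + 0)**2 = 26**2 = 676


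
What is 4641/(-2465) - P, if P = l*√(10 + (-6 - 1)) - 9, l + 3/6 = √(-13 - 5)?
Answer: 1032/145 + √3/2 - 3*I*√6 ≈ 7.9833 - 7.3485*I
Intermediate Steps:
l = -½ + 3*I*√2 (l = -½ + √(-13 - 5) = -½ + √(-18) = -½ + 3*I*√2 ≈ -0.5 + 4.2426*I)
P = -9 + √3*(-½ + 3*I*√2) (P = (-½ + 3*I*√2)*√(10 + (-6 - 1)) - 9 = (-½ + 3*I*√2)*√(10 - 7) - 9 = (-½ + 3*I*√2)*√3 - 9 = √3*(-½ + 3*I*√2) - 9 = -9 + √3*(-½ + 3*I*√2) ≈ -9.866 + 7.3485*I)
4641/(-2465) - P = 4641/(-2465) - (-9 - √3/2 + 3*I*√6) = 4641*(-1/2465) + (9 + √3/2 - 3*I*√6) = -273/145 + (9 + √3/2 - 3*I*√6) = 1032/145 + √3/2 - 3*I*√6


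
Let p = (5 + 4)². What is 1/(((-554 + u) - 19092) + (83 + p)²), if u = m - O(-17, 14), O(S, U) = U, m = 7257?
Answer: 1/14493 ≈ 6.8999e-5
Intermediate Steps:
u = 7243 (u = 7257 - 1*14 = 7257 - 14 = 7243)
p = 81 (p = 9² = 81)
1/(((-554 + u) - 19092) + (83 + p)²) = 1/(((-554 + 7243) - 19092) + (83 + 81)²) = 1/((6689 - 19092) + 164²) = 1/(-12403 + 26896) = 1/14493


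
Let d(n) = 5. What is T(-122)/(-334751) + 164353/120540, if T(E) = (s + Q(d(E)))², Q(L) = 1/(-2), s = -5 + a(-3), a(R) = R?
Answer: 1964593646/1441103055 ≈ 1.3633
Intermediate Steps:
s = -8 (s = -5 - 3 = -8)
Q(L) = -½
T(E) = 289/4 (T(E) = (-8 - ½)² = (-17/2)² = 289/4)
T(-122)/(-334751) + 164353/120540 = (289/4)/(-334751) + 164353/120540 = (289/4)*(-1/334751) + 164353*(1/120540) = -289/1339004 + 23479/17220 = 1964593646/1441103055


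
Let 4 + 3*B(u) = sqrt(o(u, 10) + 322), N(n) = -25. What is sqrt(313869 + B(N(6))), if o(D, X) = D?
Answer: sqrt(2824809 + 9*sqrt(33))/3 ≈ 560.24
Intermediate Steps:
B(u) = -4/3 + sqrt(322 + u)/3 (B(u) = -4/3 + sqrt(u + 322)/3 = -4/3 + sqrt(322 + u)/3)
sqrt(313869 + B(N(6))) = sqrt(313869 + (-4/3 + sqrt(322 - 25)/3)) = sqrt(313869 + (-4/3 + sqrt(297)/3)) = sqrt(313869 + (-4/3 + (3*sqrt(33))/3)) = sqrt(313869 + (-4/3 + sqrt(33))) = sqrt(941603/3 + sqrt(33))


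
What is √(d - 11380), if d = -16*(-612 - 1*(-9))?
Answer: 2*I*√433 ≈ 41.617*I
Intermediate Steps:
d = 9648 (d = -16*(-612 + 9) = -16*(-603) = 9648)
√(d - 11380) = √(9648 - 11380) = √(-1732) = 2*I*√433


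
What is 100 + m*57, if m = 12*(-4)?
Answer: -2636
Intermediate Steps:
m = -48
100 + m*57 = 100 - 48*57 = 100 - 2736 = -2636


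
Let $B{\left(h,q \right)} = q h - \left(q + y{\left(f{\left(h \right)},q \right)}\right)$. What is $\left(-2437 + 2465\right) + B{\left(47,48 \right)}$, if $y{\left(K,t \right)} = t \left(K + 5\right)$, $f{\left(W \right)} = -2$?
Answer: $2092$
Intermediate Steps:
$y{\left(K,t \right)} = t \left(5 + K\right)$
$B{\left(h,q \right)} = - 4 q + h q$ ($B{\left(h,q \right)} = q h - \left(q + q \left(5 - 2\right)\right) = h q - \left(q + q 3\right) = h q - \left(q + 3 q\right) = h q - 4 q = - 4 q + h q$)
$\left(-2437 + 2465\right) + B{\left(47,48 \right)} = \left(-2437 + 2465\right) + 48 \left(-4 + 47\right) = 28 + 48 \cdot 43 = 28 + 2064 = 2092$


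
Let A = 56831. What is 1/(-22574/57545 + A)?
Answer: 57545/3270317321 ≈ 1.7596e-5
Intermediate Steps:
1/(-22574/57545 + A) = 1/(-22574/57545 + 56831) = 1/(3270317321/57545) = 57545/3270317321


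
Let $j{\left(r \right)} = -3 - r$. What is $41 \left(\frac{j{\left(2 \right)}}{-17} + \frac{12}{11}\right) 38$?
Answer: $\frac{403522}{187} \approx 2157.9$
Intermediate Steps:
$41 \left(\frac{j{\left(2 \right)}}{-17} + \frac{12}{11}\right) 38 = 41 \left(\frac{-3 - 2}{-17} + \frac{12}{11}\right) 38 = 41 \left(\left(-3 - 2\right) \left(- \frac{1}{17}\right) + 12 \cdot \frac{1}{11}\right) 38 = 41 \left(\left(-5\right) \left(- \frac{1}{17}\right) + \frac{12}{11}\right) 38 = 41 \left(\frac{5}{17} + \frac{12}{11}\right) 38 = 41 \cdot \frac{259}{187} \cdot 38 = \frac{10619}{187} \cdot 38 = \frac{403522}{187}$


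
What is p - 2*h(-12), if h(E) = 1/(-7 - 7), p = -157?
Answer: -1098/7 ≈ -156.86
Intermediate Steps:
h(E) = -1/14 (h(E) = 1/(-14) = -1/14)
p - 2*h(-12) = -157 - 2*(-1/14) = -157 + ⅐ = -1098/7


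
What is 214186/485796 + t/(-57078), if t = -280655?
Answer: 6190266037/1155344337 ≈ 5.3579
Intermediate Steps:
214186/485796 + t/(-57078) = 214186/485796 - 280655/(-57078) = 214186*(1/485796) - 280655*(-1/57078) = 107093/242898 + 280655/57078 = 6190266037/1155344337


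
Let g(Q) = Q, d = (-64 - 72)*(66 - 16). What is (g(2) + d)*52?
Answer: -353496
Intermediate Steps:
d = -6800 (d = -136*50 = -6800)
(g(2) + d)*52 = (2 - 6800)*52 = -6798*52 = -353496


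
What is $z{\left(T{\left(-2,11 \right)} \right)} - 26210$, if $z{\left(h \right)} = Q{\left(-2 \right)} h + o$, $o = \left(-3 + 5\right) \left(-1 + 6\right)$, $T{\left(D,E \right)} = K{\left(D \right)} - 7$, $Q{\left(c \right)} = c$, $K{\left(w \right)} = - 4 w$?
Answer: $-26202$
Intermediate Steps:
$T{\left(D,E \right)} = -7 - 4 D$ ($T{\left(D,E \right)} = - 4 D - 7 = -7 - 4 D$)
$o = 10$ ($o = 2 \cdot 5 = 10$)
$z{\left(h \right)} = 10 - 2 h$ ($z{\left(h \right)} = - 2 h + 10 = 10 - 2 h$)
$z{\left(T{\left(-2,11 \right)} \right)} - 26210 = \left(10 - 2 \left(-7 - -8\right)\right) - 26210 = \left(10 - 2 \left(-7 + 8\right)\right) - 26210 = \left(10 - 2\right) - 26210 = 8 - 26210 = -26202$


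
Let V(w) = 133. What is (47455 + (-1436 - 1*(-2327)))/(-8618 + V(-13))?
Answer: -48346/8485 ≈ -5.6978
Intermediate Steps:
(47455 + (-1436 - 1*(-2327)))/(-8618 + V(-13)) = (47455 + (-1436 - 1*(-2327)))/(-8618 + 133) = (47455 + (-1436 + 2327))/(-8485) = (47455 + 891)*(-1/8485) = 48346*(-1/8485) = -48346/8485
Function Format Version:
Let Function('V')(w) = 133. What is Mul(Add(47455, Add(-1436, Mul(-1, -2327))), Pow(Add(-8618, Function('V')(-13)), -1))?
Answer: Rational(-48346, 8485) ≈ -5.6978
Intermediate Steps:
Mul(Add(47455, Add(-1436, Mul(-1, -2327))), Pow(Add(-8618, Function('V')(-13)), -1)) = Mul(Add(47455, Add(-1436, Mul(-1, -2327))), Pow(Add(-8618, 133), -1)) = Mul(Add(47455, Add(-1436, 2327)), Pow(-8485, -1)) = Mul(Add(47455, 891), Rational(-1, 8485)) = Mul(48346, Rational(-1, 8485)) = Rational(-48346, 8485)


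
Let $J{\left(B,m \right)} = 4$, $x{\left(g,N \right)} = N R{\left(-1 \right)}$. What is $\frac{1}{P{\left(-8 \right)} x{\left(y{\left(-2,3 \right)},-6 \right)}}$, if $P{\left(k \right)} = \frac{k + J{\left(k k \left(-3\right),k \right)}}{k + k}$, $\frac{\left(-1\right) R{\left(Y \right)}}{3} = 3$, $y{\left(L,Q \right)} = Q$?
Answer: $\frac{2}{27} \approx 0.074074$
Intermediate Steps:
$R{\left(Y \right)} = -9$ ($R{\left(Y \right)} = \left(-3\right) 3 = -9$)
$x{\left(g,N \right)} = - 9 N$ ($x{\left(g,N \right)} = N \left(-9\right) = - 9 N$)
$P{\left(k \right)} = \frac{4 + k}{2 k}$ ($P{\left(k \right)} = \frac{k + 4}{k + k} = \frac{4 + k}{2 k}$)
$\frac{1}{P{\left(-8 \right)} x{\left(y{\left(-2,3 \right)},-6 \right)}} = \frac{1}{\frac{4 - 8}{2 \left(-8\right)} \left(\left(-9\right) \left(-6\right)\right)} = \frac{1}{\frac{1}{2} \left(- \frac{1}{8}\right) \left(-4\right) 54} = \frac{1}{\frac{1}{4} \cdot 54} = \frac{1}{\frac{27}{2}} = \frac{2}{27}$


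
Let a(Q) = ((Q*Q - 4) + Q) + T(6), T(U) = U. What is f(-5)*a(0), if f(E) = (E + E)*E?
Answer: 100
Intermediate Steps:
f(E) = 2*E² (f(E) = (2*E)*E = 2*E²)
a(Q) = 2 + Q + Q² (a(Q) = ((Q*Q - 4) + Q) + 6 = ((Q² - 4) + Q) + 6 = ((-4 + Q²) + Q) + 6 = (-4 + Q + Q²) + 6 = 2 + Q + Q²)
f(-5)*a(0) = (2*(-5)²)*(2 + 0 + 0²) = (2*25)*(2 + 0 + 0) = 50*2 = 100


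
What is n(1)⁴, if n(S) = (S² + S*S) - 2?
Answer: 0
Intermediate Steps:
n(S) = -2 + 2*S² (n(S) = (S² + S²) - 2 = 2*S² - 2 = -2 + 2*S²)
n(1)⁴ = (-2 + 2*1²)⁴ = (-2 + 2*1)⁴ = (-2 + 2)⁴ = 0⁴ = 0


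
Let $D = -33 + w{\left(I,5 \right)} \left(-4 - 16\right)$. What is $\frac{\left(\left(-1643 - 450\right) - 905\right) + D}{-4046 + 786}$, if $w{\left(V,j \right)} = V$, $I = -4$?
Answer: $\frac{2951}{3260} \approx 0.90521$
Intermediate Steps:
$D = 47$ ($D = -33 - 4 \left(-4 - 16\right) = -33 - -80 = -33 + 80 = 47$)
$\frac{\left(\left(-1643 - 450\right) - 905\right) + D}{-4046 + 786} = \frac{\left(\left(-1643 - 450\right) - 905\right) + 47}{-4046 + 786} = \frac{\left(-2093 - 905\right) + 47}{-3260} = \left(-2998 + 47\right) \left(- \frac{1}{3260}\right) = \left(-2951\right) \left(- \frac{1}{3260}\right) = \frac{2951}{3260}$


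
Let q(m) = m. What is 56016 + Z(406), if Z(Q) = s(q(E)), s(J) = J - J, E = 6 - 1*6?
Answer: 56016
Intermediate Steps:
E = 0 (E = 6 - 6 = 0)
s(J) = 0
Z(Q) = 0
56016 + Z(406) = 56016 + 0 = 56016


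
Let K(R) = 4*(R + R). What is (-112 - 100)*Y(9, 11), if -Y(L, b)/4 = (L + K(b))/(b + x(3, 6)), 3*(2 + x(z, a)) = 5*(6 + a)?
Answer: 82256/29 ≈ 2836.4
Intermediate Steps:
K(R) = 8*R (K(R) = 4*(2*R) = 8*R)
x(z, a) = 8 + 5*a/3 (x(z, a) = -2 + (5*(6 + a))/3 = -2 + (30 + 5*a)/3 = -2 + (10 + 5*a/3) = 8 + 5*a/3)
Y(L, b) = -4*(L + 8*b)/(18 + b) (Y(L, b) = -4*(L + 8*b)/(b + (8 + (5/3)*6)) = -4*(L + 8*b)/(b + (8 + 10)) = -4*(L + 8*b)/(b + 18) = -4*(L + 8*b)/(18 + b))
(-112 - 100)*Y(9, 11) = (-112 - 100)*(4*(-1*9 - 8*11)/(18 + 11)) = -848*(-9 - 88)/29 = -848*(-97)/29 = -212*(-388/29) = 82256/29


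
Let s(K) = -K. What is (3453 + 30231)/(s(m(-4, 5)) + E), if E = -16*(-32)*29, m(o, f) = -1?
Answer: 33684/14849 ≈ 2.2684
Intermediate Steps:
E = 14848 (E = 512*29 = 14848)
(3453 + 30231)/(s(m(-4, 5)) + E) = (3453 + 30231)/(-1*(-1) + 14848) = 33684/(1 + 14848) = 33684/14849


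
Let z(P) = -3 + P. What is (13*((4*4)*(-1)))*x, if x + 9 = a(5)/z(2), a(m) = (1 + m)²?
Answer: 9360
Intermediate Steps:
x = -45 (x = -9 + (1 + 5)²/(-3 + 2) = -9 + 6²/(-1) = -9 + 36*(-1) = -9 - 36 = -45)
(13*((4*4)*(-1)))*x = (13*((4*4)*(-1)))*(-45) = (13*(16*(-1)))*(-45) = (13*(-16))*(-45) = -208*(-45) = 9360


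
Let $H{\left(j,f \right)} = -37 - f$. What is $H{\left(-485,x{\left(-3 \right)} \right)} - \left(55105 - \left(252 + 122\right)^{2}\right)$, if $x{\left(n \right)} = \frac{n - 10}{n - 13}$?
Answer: $\frac{1355731}{16} \approx 84733.0$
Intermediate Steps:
$x{\left(n \right)} = \frac{-10 + n}{-13 + n}$
$H{\left(-485,x{\left(-3 \right)} \right)} - \left(55105 - \left(252 + 122\right)^{2}\right) = \left(-37 - \frac{-10 - 3}{-13 - 3}\right) - \left(55105 - \left(252 + 122\right)^{2}\right) = \left(-37 - \frac{1}{-16} \left(-13\right)\right) - \left(55105 - 374^{2}\right) = \left(-37 - \left(- \frac{1}{16}\right) \left(-13\right)\right) + \left(139876 - 55105\right) = \left(-37 - \frac{13}{16}\right) + 84771 = - \frac{605}{16} + 84771 = \frac{1355731}{16}$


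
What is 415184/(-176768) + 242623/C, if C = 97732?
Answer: 36112809/269935784 ≈ 0.13378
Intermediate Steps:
415184/(-176768) + 242623/C = 415184/(-176768) + 242623/97732 = 415184*(-1/176768) + 242623*(1/97732) = -25949/11048 + 242623/97732 = 36112809/269935784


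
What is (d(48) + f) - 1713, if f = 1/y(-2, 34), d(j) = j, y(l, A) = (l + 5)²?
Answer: -14984/9 ≈ -1664.9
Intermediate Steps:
y(l, A) = (5 + l)²
f = ⅑ (f = 1/((5 - 2)²) = 1/(3²) = 1/9 = ⅑ ≈ 0.11111)
(d(48) + f) - 1713 = (48 + ⅑) - 1713 = 433/9 - 1713 = -14984/9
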